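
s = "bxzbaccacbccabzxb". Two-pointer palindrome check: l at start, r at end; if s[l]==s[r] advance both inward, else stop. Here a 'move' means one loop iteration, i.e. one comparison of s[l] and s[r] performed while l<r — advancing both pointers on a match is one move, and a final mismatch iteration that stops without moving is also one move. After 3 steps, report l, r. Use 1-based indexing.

l=4, r=14

[1,17] 'b'=='b' → l++,r--
[2,16] 'x'=='x' → l++,r--
[3,15] 'z'=='z' → l++,r--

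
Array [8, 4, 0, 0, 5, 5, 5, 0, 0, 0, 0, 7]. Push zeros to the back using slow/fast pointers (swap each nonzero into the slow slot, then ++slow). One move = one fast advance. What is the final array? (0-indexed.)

[8, 4, 5, 5, 5, 7, 0, 0, 0, 0, 0, 0]

(s=0,f=0) a[fast]=8≠0 swap→a[0]=8 → slow++,fast++
(s=1,f=1) a[fast]=4≠0 swap→a[1]=4 → slow++,fast++
(s=2,f=2) a[fast]=0 → fast++
(s=2,f=3) a[fast]=0 → fast++
(s=2,f=4) a[fast]=5≠0 swap→a[2]=5 → slow++,fast++
(s=3,f=5) a[fast]=5≠0 swap→a[3]=5 → slow++,fast++
(s=4,f=6) a[fast]=5≠0 swap→a[4]=5 → slow++,fast++
(s=5,f=7) a[fast]=0 → fast++
(s=5,f=8) a[fast]=0 → fast++
(s=5,f=9) a[fast]=0 → fast++
(s=5,f=10) a[fast]=0 → fast++
(s=5,f=11) a[fast]=7≠0 swap→a[5]=7 → slow++,fast++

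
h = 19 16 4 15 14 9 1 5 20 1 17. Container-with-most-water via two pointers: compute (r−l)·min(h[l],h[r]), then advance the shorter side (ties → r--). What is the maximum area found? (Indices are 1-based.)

[1,11] min(19,17)*10=170 best=170 * → r--
[1,10] min(19,1)*9=9 best=170 → r--
[1,9] min(19,20)*8=152 best=170 → l++
[2,9] min(16,20)*7=112 best=170 → l++
[3,9] min(4,20)*6=24 best=170 → l++
[4,9] min(15,20)*5=75 best=170 → l++
[5,9] min(14,20)*4=56 best=170 → l++
[6,9] min(9,20)*3=27 best=170 → l++
[7,9] min(1,20)*2=2 best=170 → l++
[8,9] min(5,20)*1=5 best=170 → l++

max area = 170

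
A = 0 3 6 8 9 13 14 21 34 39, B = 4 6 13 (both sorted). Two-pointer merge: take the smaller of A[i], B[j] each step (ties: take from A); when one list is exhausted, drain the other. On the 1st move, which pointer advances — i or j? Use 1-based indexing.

[i=1,j=1] A[i]=0<=B[j]=4 take 0 → i++

i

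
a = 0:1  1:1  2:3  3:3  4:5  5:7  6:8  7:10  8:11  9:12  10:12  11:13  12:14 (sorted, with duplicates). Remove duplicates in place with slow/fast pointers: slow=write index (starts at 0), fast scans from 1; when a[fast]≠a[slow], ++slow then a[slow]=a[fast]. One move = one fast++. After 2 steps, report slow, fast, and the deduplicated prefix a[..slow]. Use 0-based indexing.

slow=1, fast=3, prefix=[1, 3]

(s=0,f=1) a[fast]=1=a[slow] dup → fast++
(s=0,f=2) a[fast]=3≠a[slow]=1 write a[1]=3 → slow++,fast++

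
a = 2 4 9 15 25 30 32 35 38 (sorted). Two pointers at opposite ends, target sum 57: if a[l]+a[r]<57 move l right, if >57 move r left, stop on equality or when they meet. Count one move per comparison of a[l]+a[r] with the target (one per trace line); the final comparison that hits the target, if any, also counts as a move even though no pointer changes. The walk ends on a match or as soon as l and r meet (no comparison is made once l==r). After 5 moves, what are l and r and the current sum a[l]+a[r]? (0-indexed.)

l=0 r=8: 2+38=40 <57, l++
l=1 r=8: 4+38=42 <57, l++
l=2 r=8: 9+38=47 <57, l++
l=3 r=8: 15+38=53 <57, l++
l=4 r=8: 25+38=63 >57, r--

l=4, r=7, sum=60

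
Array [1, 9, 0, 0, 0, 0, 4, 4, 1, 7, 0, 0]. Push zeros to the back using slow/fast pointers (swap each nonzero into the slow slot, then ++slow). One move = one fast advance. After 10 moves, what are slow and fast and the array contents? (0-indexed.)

(s=0,f=0) a[fast]=1≠0 swap→a[0]=1 → slow++,fast++
(s=1,f=1) a[fast]=9≠0 swap→a[1]=9 → slow++,fast++
(s=2,f=2) a[fast]=0 → fast++
(s=2,f=3) a[fast]=0 → fast++
(s=2,f=4) a[fast]=0 → fast++
(s=2,f=5) a[fast]=0 → fast++
(s=2,f=6) a[fast]=4≠0 swap→a[2]=4 → slow++,fast++
(s=3,f=7) a[fast]=4≠0 swap→a[3]=4 → slow++,fast++
(s=4,f=8) a[fast]=1≠0 swap→a[4]=1 → slow++,fast++
(s=5,f=9) a[fast]=7≠0 swap→a[5]=7 → slow++,fast++

slow=6, fast=10, a=[1, 9, 4, 4, 1, 7, 0, 0, 0, 0, 0, 0]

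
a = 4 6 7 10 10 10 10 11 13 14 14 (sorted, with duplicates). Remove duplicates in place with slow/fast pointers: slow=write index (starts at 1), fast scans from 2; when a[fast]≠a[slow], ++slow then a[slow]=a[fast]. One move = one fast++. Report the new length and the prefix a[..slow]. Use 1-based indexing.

(s=1,f=2) a[fast]=6≠a[slow]=4 write a[2]=6 → slow++,fast++
(s=2,f=3) a[fast]=7≠a[slow]=6 write a[3]=7 → slow++,fast++
(s=3,f=4) a[fast]=10≠a[slow]=7 write a[4]=10 → slow++,fast++
(s=4,f=5) a[fast]=10=a[slow] dup → fast++
(s=4,f=6) a[fast]=10=a[slow] dup → fast++
(s=4,f=7) a[fast]=10=a[slow] dup → fast++
(s=4,f=8) a[fast]=11≠a[slow]=10 write a[5]=11 → slow++,fast++
(s=5,f=9) a[fast]=13≠a[slow]=11 write a[6]=13 → slow++,fast++
(s=6,f=10) a[fast]=14≠a[slow]=13 write a[7]=14 → slow++,fast++
(s=7,f=11) a[fast]=14=a[slow] dup → fast++

length 7; prefix = [4, 6, 7, 10, 11, 13, 14]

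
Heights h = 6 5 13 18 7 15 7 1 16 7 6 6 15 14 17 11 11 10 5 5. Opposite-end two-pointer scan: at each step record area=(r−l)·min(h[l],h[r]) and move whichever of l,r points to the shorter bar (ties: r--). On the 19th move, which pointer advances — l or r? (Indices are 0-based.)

[0,19] min(6,5)*19=95 best=95 * → r--
[0,18] min(6,5)*18=90 best=95 → r--
[0,17] min(6,10)*17=102 best=102 * → l++
[1,17] min(5,10)*16=80 best=102 → l++
[2,17] min(13,10)*15=150 best=150 * → r--
[2,16] min(13,11)*14=154 best=154 * → r--
[2,15] min(13,11)*13=143 best=154 → r--
[2,14] min(13,17)*12=156 best=156 * → l++
[3,14] min(18,17)*11=187 best=187 * → r--
[3,13] min(18,14)*10=140 best=187 → r--
[3,12] min(18,15)*9=135 best=187 → r--
[3,11] min(18,6)*8=48 best=187 → r--
[3,10] min(18,6)*7=42 best=187 → r--
[3,9] min(18,7)*6=42 best=187 → r--
[3,8] min(18,16)*5=80 best=187 → r--
[3,7] min(18,1)*4=4 best=187 → r--
[3,6] min(18,7)*3=21 best=187 → r--
[3,5] min(18,15)*2=30 best=187 → r--
[3,4] min(18,7)*1=7 best=187 → r--

r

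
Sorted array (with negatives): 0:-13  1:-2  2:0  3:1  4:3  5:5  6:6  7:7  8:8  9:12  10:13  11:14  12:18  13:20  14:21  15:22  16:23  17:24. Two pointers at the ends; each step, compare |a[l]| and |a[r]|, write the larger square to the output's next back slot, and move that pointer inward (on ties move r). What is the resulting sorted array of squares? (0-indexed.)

[0,17] |-13|<=|24| out[17]=576 → r--
[0,16] |-13|<=|23| out[16]=529 → r--
[0,15] |-13|<=|22| out[15]=484 → r--
[0,14] |-13|<=|21| out[14]=441 → r--
[0,13] |-13|<=|20| out[13]=400 → r--
[0,12] |-13|<=|18| out[12]=324 → r--
[0,11] |-13|<=|14| out[11]=196 → r--
[0,10] |-13|<=|13| out[10]=169 → r--
[0,9] |-13|>|12| out[9]=169 → l++
[1,9] |-2|<=|12| out[8]=144 → r--
[1,8] |-2|<=|8| out[7]=64 → r--
[1,7] |-2|<=|7| out[6]=49 → r--
[1,6] |-2|<=|6| out[5]=36 → r--
[1,5] |-2|<=|5| out[4]=25 → r--
[1,4] |-2|<=|3| out[3]=9 → r--
[1,3] |-2|>|1| out[2]=4 → l++
[2,3] |0|<=|1| out[1]=1 → r--
[2,2] |0|<=|0| out[0]=0 → r--

[0, 1, 4, 9, 25, 36, 49, 64, 144, 169, 169, 196, 324, 400, 441, 484, 529, 576]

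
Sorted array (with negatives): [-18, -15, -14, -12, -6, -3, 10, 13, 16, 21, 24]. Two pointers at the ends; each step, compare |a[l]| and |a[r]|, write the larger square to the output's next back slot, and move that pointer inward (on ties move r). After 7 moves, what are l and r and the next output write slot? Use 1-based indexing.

l=1 r=11: |-18|<=|24| out[11]=576, r--
l=1 r=10: |-18|<=|21| out[10]=441, r--
l=1 r=9: |-18|>|16| out[9]=324, l++
l=2 r=9: |-15|<=|16| out[8]=256, r--
l=2 r=8: |-15|>|13| out[7]=225, l++
l=3 r=8: |-14|>|13| out[6]=196, l++
l=4 r=8: |-12|<=|13| out[5]=169, r--

l=4, r=7, next write slot=4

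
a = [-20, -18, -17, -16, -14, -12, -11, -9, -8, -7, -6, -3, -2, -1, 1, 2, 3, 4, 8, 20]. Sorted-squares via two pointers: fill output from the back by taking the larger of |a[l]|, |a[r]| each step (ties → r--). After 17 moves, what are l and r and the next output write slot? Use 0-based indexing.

l=0 r=19: |-20|<=|20| out[19]=400, r--
l=0 r=18: |-20|>|8| out[18]=400, l++
l=1 r=18: |-18|>|8| out[17]=324, l++
l=2 r=18: |-17|>|8| out[16]=289, l++
l=3 r=18: |-16|>|8| out[15]=256, l++
l=4 r=18: |-14|>|8| out[14]=196, l++
l=5 r=18: |-12|>|8| out[13]=144, l++
l=6 r=18: |-11|>|8| out[12]=121, l++
l=7 r=18: |-9|>|8| out[11]=81, l++
l=8 r=18: |-8|<=|8| out[10]=64, r--
l=8 r=17: |-8|>|4| out[9]=64, l++
l=9 r=17: |-7|>|4| out[8]=49, l++
l=10 r=17: |-6|>|4| out[7]=36, l++
l=11 r=17: |-3|<=|4| out[6]=16, r--
l=11 r=16: |-3|<=|3| out[5]=9, r--
l=11 r=15: |-3|>|2| out[4]=9, l++
l=12 r=15: |-2|<=|2| out[3]=4, r--

l=12, r=14, next write slot=2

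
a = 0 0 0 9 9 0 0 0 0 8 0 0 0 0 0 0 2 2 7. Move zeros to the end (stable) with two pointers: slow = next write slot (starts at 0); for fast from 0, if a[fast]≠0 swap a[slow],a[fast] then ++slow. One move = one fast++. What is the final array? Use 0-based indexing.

(s=0,f=0) a[fast]=0 → fast++
(s=0,f=1) a[fast]=0 → fast++
(s=0,f=2) a[fast]=0 → fast++
(s=0,f=3) a[fast]=9≠0 swap→a[0]=9 → slow++,fast++
(s=1,f=4) a[fast]=9≠0 swap→a[1]=9 → slow++,fast++
(s=2,f=5) a[fast]=0 → fast++
(s=2,f=6) a[fast]=0 → fast++
(s=2,f=7) a[fast]=0 → fast++
(s=2,f=8) a[fast]=0 → fast++
(s=2,f=9) a[fast]=8≠0 swap→a[2]=8 → slow++,fast++
(s=3,f=10) a[fast]=0 → fast++
(s=3,f=11) a[fast]=0 → fast++
(s=3,f=12) a[fast]=0 → fast++
(s=3,f=13) a[fast]=0 → fast++
(s=3,f=14) a[fast]=0 → fast++
(s=3,f=15) a[fast]=0 → fast++
(s=3,f=16) a[fast]=2≠0 swap→a[3]=2 → slow++,fast++
(s=4,f=17) a[fast]=2≠0 swap→a[4]=2 → slow++,fast++
(s=5,f=18) a[fast]=7≠0 swap→a[5]=7 → slow++,fast++

[9, 9, 8, 2, 2, 7, 0, 0, 0, 0, 0, 0, 0, 0, 0, 0, 0, 0, 0]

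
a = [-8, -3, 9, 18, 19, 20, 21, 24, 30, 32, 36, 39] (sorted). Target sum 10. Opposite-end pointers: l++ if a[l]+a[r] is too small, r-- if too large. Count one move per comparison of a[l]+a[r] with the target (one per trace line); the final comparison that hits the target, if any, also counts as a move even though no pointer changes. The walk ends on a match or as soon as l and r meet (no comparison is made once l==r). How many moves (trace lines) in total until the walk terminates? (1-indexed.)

l=1 r=12: -8+39=31 >10, r--
l=1 r=11: -8+36=28 >10, r--
l=1 r=10: -8+32=24 >10, r--
l=1 r=9: -8+30=22 >10, r--
l=1 r=8: -8+24=16 >10, r--
l=1 r=7: -8+21=13 >10, r--
l=1 r=6: -8+20=12 >10, r--
l=1 r=5: -8+19=11 >10, r--
l=1 r=4: -8+18=10, found

9 moves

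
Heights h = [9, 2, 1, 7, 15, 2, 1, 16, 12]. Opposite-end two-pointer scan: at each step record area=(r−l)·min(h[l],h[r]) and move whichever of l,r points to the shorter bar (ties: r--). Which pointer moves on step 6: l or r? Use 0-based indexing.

[0,8] min(9,12)*8=72 best=72 * → l++
[1,8] min(2,12)*7=14 best=72 → l++
[2,8] min(1,12)*6=6 best=72 → l++
[3,8] min(7,12)*5=35 best=72 → l++
[4,8] min(15,12)*4=48 best=72 → r--
[4,7] min(15,16)*3=45 best=72 → l++

l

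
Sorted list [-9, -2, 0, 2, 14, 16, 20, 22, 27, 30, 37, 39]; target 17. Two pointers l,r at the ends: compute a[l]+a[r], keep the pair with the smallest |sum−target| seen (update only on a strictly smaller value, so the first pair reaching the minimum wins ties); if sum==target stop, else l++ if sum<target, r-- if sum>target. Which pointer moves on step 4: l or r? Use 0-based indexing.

[0,11] -9+39=30 d=13 * → r--
[0,10] -9+37=28 d=11 * → r--
[0,9] -9+30=21 d=4 * → r--
[0,8] -9+27=18 d=1 * → r--

r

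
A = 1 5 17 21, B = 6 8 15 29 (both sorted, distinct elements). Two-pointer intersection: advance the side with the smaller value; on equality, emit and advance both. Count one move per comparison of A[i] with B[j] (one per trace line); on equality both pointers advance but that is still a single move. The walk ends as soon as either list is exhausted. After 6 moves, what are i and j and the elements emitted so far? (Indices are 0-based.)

i=3, j=3, emitted=[]

[i=0,j=0] 1<6 → i++
[i=1,j=0] 5<6 → i++
[i=2,j=0] 17>6 → j++
[i=2,j=1] 17>8 → j++
[i=2,j=2] 17>15 → j++
[i=2,j=3] 17<29 → i++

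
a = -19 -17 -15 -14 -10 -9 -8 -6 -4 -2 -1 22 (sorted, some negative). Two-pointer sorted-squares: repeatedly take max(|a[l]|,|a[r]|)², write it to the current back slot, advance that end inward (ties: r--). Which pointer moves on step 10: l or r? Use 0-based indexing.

[0,11] |-19|<=|22| out[11]=484 → r--
[0,10] |-19|>|-1| out[10]=361 → l++
[1,10] |-17|>|-1| out[9]=289 → l++
[2,10] |-15|>|-1| out[8]=225 → l++
[3,10] |-14|>|-1| out[7]=196 → l++
[4,10] |-10|>|-1| out[6]=100 → l++
[5,10] |-9|>|-1| out[5]=81 → l++
[6,10] |-8|>|-1| out[4]=64 → l++
[7,10] |-6|>|-1| out[3]=36 → l++
[8,10] |-4|>|-1| out[2]=16 → l++

l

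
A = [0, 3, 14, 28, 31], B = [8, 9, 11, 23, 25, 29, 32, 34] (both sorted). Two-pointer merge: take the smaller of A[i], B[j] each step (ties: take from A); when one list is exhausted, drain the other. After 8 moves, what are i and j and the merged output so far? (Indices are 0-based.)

i=0 j=0: A[i]=0<=B[j]=8 take 0, i++
i=1 j=0: A[i]=3<=B[j]=8 take 3, i++
i=2 j=0: A[i]=14>B[j]=8 take 8, j++
i=2 j=1: A[i]=14>B[j]=9 take 9, j++
i=2 j=2: A[i]=14>B[j]=11 take 11, j++
i=2 j=3: A[i]=14<=B[j]=23 take 14, i++
i=3 j=3: A[i]=28>B[j]=23 take 23, j++
i=3 j=4: A[i]=28>B[j]=25 take 25, j++

i=3, j=5, merged so far=[0, 3, 8, 9, 11, 14, 23, 25]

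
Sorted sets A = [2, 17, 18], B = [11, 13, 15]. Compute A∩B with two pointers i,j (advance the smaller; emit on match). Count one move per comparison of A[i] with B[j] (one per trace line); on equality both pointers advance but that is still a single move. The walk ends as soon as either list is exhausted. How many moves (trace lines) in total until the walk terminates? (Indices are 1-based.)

4 moves

[i=1,j=1] 2<11 → i++
[i=2,j=1] 17>11 → j++
[i=2,j=2] 17>13 → j++
[i=2,j=3] 17>15 → j++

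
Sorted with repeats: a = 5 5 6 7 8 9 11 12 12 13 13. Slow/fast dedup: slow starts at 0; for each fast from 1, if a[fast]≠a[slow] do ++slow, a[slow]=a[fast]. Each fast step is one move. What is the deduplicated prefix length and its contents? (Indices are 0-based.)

length 8; prefix = [5, 6, 7, 8, 9, 11, 12, 13]

(s=0,f=1) a[fast]=5=a[slow] dup → fast++
(s=0,f=2) a[fast]=6≠a[slow]=5 write a[1]=6 → slow++,fast++
(s=1,f=3) a[fast]=7≠a[slow]=6 write a[2]=7 → slow++,fast++
(s=2,f=4) a[fast]=8≠a[slow]=7 write a[3]=8 → slow++,fast++
(s=3,f=5) a[fast]=9≠a[slow]=8 write a[4]=9 → slow++,fast++
(s=4,f=6) a[fast]=11≠a[slow]=9 write a[5]=11 → slow++,fast++
(s=5,f=7) a[fast]=12≠a[slow]=11 write a[6]=12 → slow++,fast++
(s=6,f=8) a[fast]=12=a[slow] dup → fast++
(s=6,f=9) a[fast]=13≠a[slow]=12 write a[7]=13 → slow++,fast++
(s=7,f=10) a[fast]=13=a[slow] dup → fast++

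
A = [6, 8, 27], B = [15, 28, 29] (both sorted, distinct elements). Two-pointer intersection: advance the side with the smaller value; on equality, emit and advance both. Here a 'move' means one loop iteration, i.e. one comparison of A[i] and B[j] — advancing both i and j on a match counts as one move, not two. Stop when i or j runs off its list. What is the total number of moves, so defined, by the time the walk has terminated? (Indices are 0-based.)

[i=0,j=0] 6<15 → i++
[i=1,j=0] 8<15 → i++
[i=2,j=0] 27>15 → j++
[i=2,j=1] 27<28 → i++

4 moves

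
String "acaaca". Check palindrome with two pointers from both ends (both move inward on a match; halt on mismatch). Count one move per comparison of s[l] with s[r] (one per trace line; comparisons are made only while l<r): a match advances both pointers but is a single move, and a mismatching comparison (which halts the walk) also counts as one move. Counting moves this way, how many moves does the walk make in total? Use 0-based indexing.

[0,5] 'a'=='a' → l++,r--
[1,4] 'c'=='c' → l++,r--
[2,3] 'a'=='a' → l++,r--

3 moves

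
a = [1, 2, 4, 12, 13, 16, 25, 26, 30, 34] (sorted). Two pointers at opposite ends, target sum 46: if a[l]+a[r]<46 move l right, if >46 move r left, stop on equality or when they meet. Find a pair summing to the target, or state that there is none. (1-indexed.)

l=1 r=10: 1+34=35 <46, l++
l=2 r=10: 2+34=36 <46, l++
l=3 r=10: 4+34=38 <46, l++
l=4 r=10: 12+34=46, found

(12, 34)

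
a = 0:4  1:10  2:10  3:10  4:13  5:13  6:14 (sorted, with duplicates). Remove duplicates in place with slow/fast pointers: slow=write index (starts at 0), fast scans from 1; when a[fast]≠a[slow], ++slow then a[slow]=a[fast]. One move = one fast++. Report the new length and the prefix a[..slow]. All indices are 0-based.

(s=0,f=1) a[fast]=10≠a[slow]=4 write a[1]=10 → slow++,fast++
(s=1,f=2) a[fast]=10=a[slow] dup → fast++
(s=1,f=3) a[fast]=10=a[slow] dup → fast++
(s=1,f=4) a[fast]=13≠a[slow]=10 write a[2]=13 → slow++,fast++
(s=2,f=5) a[fast]=13=a[slow] dup → fast++
(s=2,f=6) a[fast]=14≠a[slow]=13 write a[3]=14 → slow++,fast++

length 4; prefix = [4, 10, 13, 14]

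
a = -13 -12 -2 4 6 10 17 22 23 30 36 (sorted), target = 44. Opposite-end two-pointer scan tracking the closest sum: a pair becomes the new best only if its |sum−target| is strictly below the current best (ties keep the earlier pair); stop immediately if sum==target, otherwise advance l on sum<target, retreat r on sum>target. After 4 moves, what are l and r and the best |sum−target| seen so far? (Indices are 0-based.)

l=4, r=10, best |Δ|=4

l=0 r=10: -13+36=23 d=21 *, l++
l=1 r=10: -12+36=24 d=20 *, l++
l=2 r=10: -2+36=34 d=10 *, l++
l=3 r=10: 4+36=40 d=4 *, l++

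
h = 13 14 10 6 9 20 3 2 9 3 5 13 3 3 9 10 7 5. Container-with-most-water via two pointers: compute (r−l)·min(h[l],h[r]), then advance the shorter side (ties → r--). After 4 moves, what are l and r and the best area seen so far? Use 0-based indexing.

l=0, r=13, best area=150

[0,17] min(13,5)*17=85 best=85 * → r--
[0,16] min(13,7)*16=112 best=112 * → r--
[0,15] min(13,10)*15=150 best=150 * → r--
[0,14] min(13,9)*14=126 best=150 → r--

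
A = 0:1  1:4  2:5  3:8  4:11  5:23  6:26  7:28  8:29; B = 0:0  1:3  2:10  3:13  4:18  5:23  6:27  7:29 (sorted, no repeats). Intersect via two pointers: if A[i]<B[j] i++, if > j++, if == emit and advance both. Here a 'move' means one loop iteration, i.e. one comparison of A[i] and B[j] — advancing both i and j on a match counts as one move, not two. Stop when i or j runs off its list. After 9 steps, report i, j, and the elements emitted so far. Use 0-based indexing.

i=0 j=0: 1>0, j++
i=0 j=1: 1<3, i++
i=1 j=1: 4>3, j++
i=1 j=2: 4<10, i++
i=2 j=2: 5<10, i++
i=3 j=2: 8<10, i++
i=4 j=2: 11>10, j++
i=4 j=3: 11<13, i++
i=5 j=3: 23>13, j++

i=5, j=4, emitted=[]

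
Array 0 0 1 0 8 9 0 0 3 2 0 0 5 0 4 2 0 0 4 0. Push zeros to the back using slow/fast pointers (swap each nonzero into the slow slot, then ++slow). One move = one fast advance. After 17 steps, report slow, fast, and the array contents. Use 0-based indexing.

slow=8, fast=17, a=[1, 8, 9, 3, 2, 5, 4, 2, 0, 0, 0, 0, 0, 0, 0, 0, 0, 0, 4, 0]

(s=0,f=0) a[fast]=0 → fast++
(s=0,f=1) a[fast]=0 → fast++
(s=0,f=2) a[fast]=1≠0 swap→a[0]=1 → slow++,fast++
(s=1,f=3) a[fast]=0 → fast++
(s=1,f=4) a[fast]=8≠0 swap→a[1]=8 → slow++,fast++
(s=2,f=5) a[fast]=9≠0 swap→a[2]=9 → slow++,fast++
(s=3,f=6) a[fast]=0 → fast++
(s=3,f=7) a[fast]=0 → fast++
(s=3,f=8) a[fast]=3≠0 swap→a[3]=3 → slow++,fast++
(s=4,f=9) a[fast]=2≠0 swap→a[4]=2 → slow++,fast++
(s=5,f=10) a[fast]=0 → fast++
(s=5,f=11) a[fast]=0 → fast++
(s=5,f=12) a[fast]=5≠0 swap→a[5]=5 → slow++,fast++
(s=6,f=13) a[fast]=0 → fast++
(s=6,f=14) a[fast]=4≠0 swap→a[6]=4 → slow++,fast++
(s=7,f=15) a[fast]=2≠0 swap→a[7]=2 → slow++,fast++
(s=8,f=16) a[fast]=0 → fast++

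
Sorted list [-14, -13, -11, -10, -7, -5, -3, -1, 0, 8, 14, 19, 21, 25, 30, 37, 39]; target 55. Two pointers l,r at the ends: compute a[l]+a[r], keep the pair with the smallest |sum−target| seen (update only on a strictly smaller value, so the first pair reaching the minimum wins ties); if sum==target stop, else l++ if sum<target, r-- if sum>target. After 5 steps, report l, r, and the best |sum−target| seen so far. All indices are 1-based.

l=6, r=17, best |Δ|=23

[1,17] -14+39=25 d=30 * → l++
[2,17] -13+39=26 d=29 * → l++
[3,17] -11+39=28 d=27 * → l++
[4,17] -10+39=29 d=26 * → l++
[5,17] -7+39=32 d=23 * → l++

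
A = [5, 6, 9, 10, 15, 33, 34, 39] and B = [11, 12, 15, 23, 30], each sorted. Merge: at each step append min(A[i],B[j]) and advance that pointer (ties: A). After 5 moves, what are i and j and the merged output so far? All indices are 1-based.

i=1 j=1: A[i]=5<=B[j]=11 take 5, i++
i=2 j=1: A[i]=6<=B[j]=11 take 6, i++
i=3 j=1: A[i]=9<=B[j]=11 take 9, i++
i=4 j=1: A[i]=10<=B[j]=11 take 10, i++
i=5 j=1: A[i]=15>B[j]=11 take 11, j++

i=5, j=2, merged so far=[5, 6, 9, 10, 11]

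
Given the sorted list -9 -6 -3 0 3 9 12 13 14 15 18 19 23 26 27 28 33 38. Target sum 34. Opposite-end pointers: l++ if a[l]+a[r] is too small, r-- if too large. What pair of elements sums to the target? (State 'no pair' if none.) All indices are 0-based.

[0,17] -9+38=29 <34 → l++
[1,17] -6+38=32 <34 → l++
[2,17] -3+38=35 >34 → r--
[2,16] -3+33=30 <34 → l++
[3,16] 0+33=33 <34 → l++
[4,16] 3+33=36 >34 → r--
[4,15] 3+28=31 <34 → l++
[5,15] 9+28=37 >34 → r--
[5,14] 9+27=36 >34 → r--
[5,13] 9+26=35 >34 → r--
[5,12] 9+23=32 <34 → l++
[6,12] 12+23=35 >34 → r--
[6,11] 12+19=31 <34 → l++
[7,11] 13+19=32 <34 → l++
[8,11] 14+19=33 <34 → l++
[9,11] 15+19=34 → found

(15, 19)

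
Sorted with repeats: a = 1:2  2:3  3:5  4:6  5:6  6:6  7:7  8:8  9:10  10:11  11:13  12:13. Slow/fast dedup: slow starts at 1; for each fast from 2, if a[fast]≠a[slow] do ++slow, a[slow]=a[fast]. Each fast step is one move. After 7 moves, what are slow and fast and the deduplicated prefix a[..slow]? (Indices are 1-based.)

slow=1 fast=2: a[fast]=3≠a[slow]=2 write a[2]=3, slow++,fast++
slow=2 fast=3: a[fast]=5≠a[slow]=3 write a[3]=5, slow++,fast++
slow=3 fast=4: a[fast]=6≠a[slow]=5 write a[4]=6, slow++,fast++
slow=4 fast=5: a[fast]=6=a[slow] dup, fast++
slow=4 fast=6: a[fast]=6=a[slow] dup, fast++
slow=4 fast=7: a[fast]=7≠a[slow]=6 write a[5]=7, slow++,fast++
slow=5 fast=8: a[fast]=8≠a[slow]=7 write a[6]=8, slow++,fast++

slow=6, fast=9, prefix=[2, 3, 5, 6, 7, 8]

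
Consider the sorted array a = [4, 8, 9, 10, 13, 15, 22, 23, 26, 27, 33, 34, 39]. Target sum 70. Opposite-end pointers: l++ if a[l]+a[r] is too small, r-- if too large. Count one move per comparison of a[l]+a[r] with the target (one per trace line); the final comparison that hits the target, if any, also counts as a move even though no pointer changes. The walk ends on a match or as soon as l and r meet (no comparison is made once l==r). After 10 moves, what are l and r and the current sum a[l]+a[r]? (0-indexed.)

l=10, r=12, sum=72

l=0 r=12: 4+39=43 <70, l++
l=1 r=12: 8+39=47 <70, l++
l=2 r=12: 9+39=48 <70, l++
l=3 r=12: 10+39=49 <70, l++
l=4 r=12: 13+39=52 <70, l++
l=5 r=12: 15+39=54 <70, l++
l=6 r=12: 22+39=61 <70, l++
l=7 r=12: 23+39=62 <70, l++
l=8 r=12: 26+39=65 <70, l++
l=9 r=12: 27+39=66 <70, l++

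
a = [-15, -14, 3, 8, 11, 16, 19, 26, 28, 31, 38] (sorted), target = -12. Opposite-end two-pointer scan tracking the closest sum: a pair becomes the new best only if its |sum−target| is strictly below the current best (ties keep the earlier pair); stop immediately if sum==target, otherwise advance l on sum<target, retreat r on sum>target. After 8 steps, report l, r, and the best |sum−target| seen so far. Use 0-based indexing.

l=0 r=10: -15+38=23 d=35 *, r--
l=0 r=9: -15+31=16 d=28 *, r--
l=0 r=8: -15+28=13 d=25 *, r--
l=0 r=7: -15+26=11 d=23 *, r--
l=0 r=6: -15+19=4 d=16 *, r--
l=0 r=5: -15+16=1 d=13 *, r--
l=0 r=4: -15+11=-4 d=8 *, r--
l=0 r=3: -15+8=-7 d=5 *, r--

l=0, r=2, best |Δ|=5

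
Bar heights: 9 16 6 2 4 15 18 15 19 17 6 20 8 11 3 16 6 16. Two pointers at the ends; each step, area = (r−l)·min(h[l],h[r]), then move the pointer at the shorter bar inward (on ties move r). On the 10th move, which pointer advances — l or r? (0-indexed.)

l

[0,17] min(9,16)*17=153 best=153 * → l++
[1,17] min(16,16)*16=256 best=256 * → r--
[1,16] min(16,6)*15=90 best=256 → r--
[1,15] min(16,16)*14=224 best=256 → r--
[1,14] min(16,3)*13=39 best=256 → r--
[1,13] min(16,11)*12=132 best=256 → r--
[1,12] min(16,8)*11=88 best=256 → r--
[1,11] min(16,20)*10=160 best=256 → l++
[2,11] min(6,20)*9=54 best=256 → l++
[3,11] min(2,20)*8=16 best=256 → l++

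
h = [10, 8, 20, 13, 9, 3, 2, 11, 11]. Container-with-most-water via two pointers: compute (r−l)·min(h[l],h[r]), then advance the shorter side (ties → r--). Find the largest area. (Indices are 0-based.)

max area = 80

[0,8] min(10,11)*8=80 best=80 * → l++
[1,8] min(8,11)*7=56 best=80 → l++
[2,8] min(20,11)*6=66 best=80 → r--
[2,7] min(20,11)*5=55 best=80 → r--
[2,6] min(20,2)*4=8 best=80 → r--
[2,5] min(20,3)*3=9 best=80 → r--
[2,4] min(20,9)*2=18 best=80 → r--
[2,3] min(20,13)*1=13 best=80 → r--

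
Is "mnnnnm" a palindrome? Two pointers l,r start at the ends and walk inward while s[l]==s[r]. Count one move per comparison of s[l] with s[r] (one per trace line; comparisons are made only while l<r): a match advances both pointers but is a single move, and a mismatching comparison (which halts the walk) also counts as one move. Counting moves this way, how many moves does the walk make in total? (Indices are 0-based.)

3 moves

[0,5] 'm'=='m' → l++,r--
[1,4] 'n'=='n' → l++,r--
[2,3] 'n'=='n' → l++,r--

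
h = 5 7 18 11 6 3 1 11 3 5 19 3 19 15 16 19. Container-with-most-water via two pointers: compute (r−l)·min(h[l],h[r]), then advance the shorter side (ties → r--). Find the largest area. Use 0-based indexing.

[0,15] min(5,19)*15=75 best=75 * → l++
[1,15] min(7,19)*14=98 best=98 * → l++
[2,15] min(18,19)*13=234 best=234 * → l++
[3,15] min(11,19)*12=132 best=234 → l++
[4,15] min(6,19)*11=66 best=234 → l++
[5,15] min(3,19)*10=30 best=234 → l++
[6,15] min(1,19)*9=9 best=234 → l++
[7,15] min(11,19)*8=88 best=234 → l++
[8,15] min(3,19)*7=21 best=234 → l++
[9,15] min(5,19)*6=30 best=234 → l++
[10,15] min(19,19)*5=95 best=234 → r--
[10,14] min(19,16)*4=64 best=234 → r--
[10,13] min(19,15)*3=45 best=234 → r--
[10,12] min(19,19)*2=38 best=234 → r--
[10,11] min(19,3)*1=3 best=234 → r--

max area = 234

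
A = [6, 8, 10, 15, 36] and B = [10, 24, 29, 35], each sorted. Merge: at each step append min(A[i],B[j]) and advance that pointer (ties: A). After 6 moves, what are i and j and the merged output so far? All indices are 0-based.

i=0 j=0: A[i]=6<=B[j]=10 take 6, i++
i=1 j=0: A[i]=8<=B[j]=10 take 8, i++
i=2 j=0: A[i]=10<=B[j]=10 take 10, i++
i=3 j=0: A[i]=15>B[j]=10 take 10, j++
i=3 j=1: A[i]=15<=B[j]=24 take 15, i++
i=4 j=1: A[i]=36>B[j]=24 take 24, j++

i=4, j=2, merged so far=[6, 8, 10, 10, 15, 24]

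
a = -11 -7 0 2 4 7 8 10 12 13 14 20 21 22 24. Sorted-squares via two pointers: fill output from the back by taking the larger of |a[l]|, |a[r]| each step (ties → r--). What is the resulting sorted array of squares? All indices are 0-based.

[0, 4, 16, 49, 49, 64, 100, 121, 144, 169, 196, 400, 441, 484, 576]

l=0 r=14: |-11|<=|24| out[14]=576, r--
l=0 r=13: |-11|<=|22| out[13]=484, r--
l=0 r=12: |-11|<=|21| out[12]=441, r--
l=0 r=11: |-11|<=|20| out[11]=400, r--
l=0 r=10: |-11|<=|14| out[10]=196, r--
l=0 r=9: |-11|<=|13| out[9]=169, r--
l=0 r=8: |-11|<=|12| out[8]=144, r--
l=0 r=7: |-11|>|10| out[7]=121, l++
l=1 r=7: |-7|<=|10| out[6]=100, r--
l=1 r=6: |-7|<=|8| out[5]=64, r--
l=1 r=5: |-7|<=|7| out[4]=49, r--
l=1 r=4: |-7|>|4| out[3]=49, l++
l=2 r=4: |0|<=|4| out[2]=16, r--
l=2 r=3: |0|<=|2| out[1]=4, r--
l=2 r=2: |0|<=|0| out[0]=0, r--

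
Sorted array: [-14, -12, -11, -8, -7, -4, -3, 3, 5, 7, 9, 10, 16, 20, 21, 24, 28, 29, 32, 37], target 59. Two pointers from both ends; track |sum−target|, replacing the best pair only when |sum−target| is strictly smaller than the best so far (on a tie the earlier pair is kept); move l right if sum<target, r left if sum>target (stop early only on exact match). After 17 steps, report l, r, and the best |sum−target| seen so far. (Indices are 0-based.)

[0,19] -14+37=23 d=36 * → l++
[1,19] -12+37=25 d=34 * → l++
[2,19] -11+37=26 d=33 * → l++
[3,19] -8+37=29 d=30 * → l++
[4,19] -7+37=30 d=29 * → l++
[5,19] -4+37=33 d=26 * → l++
[6,19] -3+37=34 d=25 * → l++
[7,19] 3+37=40 d=19 * → l++
[8,19] 5+37=42 d=17 * → l++
[9,19] 7+37=44 d=15 * → l++
[10,19] 9+37=46 d=13 * → l++
[11,19] 10+37=47 d=12 * → l++
[12,19] 16+37=53 d=6 * → l++
[13,19] 20+37=57 d=2 * → l++
[14,19] 21+37=58 d=1 * → l++
[15,19] 24+37=61 d=2 → r--
[15,18] 24+32=56 d=3 → l++

l=16, r=18, best |Δ|=1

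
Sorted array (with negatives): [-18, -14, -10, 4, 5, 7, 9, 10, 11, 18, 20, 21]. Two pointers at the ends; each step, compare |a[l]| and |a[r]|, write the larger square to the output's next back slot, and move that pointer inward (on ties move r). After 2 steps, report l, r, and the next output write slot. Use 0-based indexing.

l=0, r=9, next write slot=9

l=0 r=11: |-18|<=|21| out[11]=441, r--
l=0 r=10: |-18|<=|20| out[10]=400, r--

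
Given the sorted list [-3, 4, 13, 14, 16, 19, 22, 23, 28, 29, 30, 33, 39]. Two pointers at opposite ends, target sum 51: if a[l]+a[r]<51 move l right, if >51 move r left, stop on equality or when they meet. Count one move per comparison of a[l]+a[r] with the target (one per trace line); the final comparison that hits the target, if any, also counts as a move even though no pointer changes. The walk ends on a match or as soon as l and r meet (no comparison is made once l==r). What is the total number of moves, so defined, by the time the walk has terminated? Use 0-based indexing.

l=0 r=12: -3+39=36 <51, l++
l=1 r=12: 4+39=43 <51, l++
l=2 r=12: 13+39=52 >51, r--
l=2 r=11: 13+33=46 <51, l++
l=3 r=11: 14+33=47 <51, l++
l=4 r=11: 16+33=49 <51, l++
l=5 r=11: 19+33=52 >51, r--
l=5 r=10: 19+30=49 <51, l++
l=6 r=10: 22+30=52 >51, r--
l=6 r=9: 22+29=51, found

10 moves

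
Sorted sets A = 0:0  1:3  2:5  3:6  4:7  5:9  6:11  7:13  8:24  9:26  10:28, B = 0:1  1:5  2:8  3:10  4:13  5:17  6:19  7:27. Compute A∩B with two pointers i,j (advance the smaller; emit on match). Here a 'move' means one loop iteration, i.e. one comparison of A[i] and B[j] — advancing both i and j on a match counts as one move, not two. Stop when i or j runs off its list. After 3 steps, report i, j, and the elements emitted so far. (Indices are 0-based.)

i=0 j=0: 0<1, i++
i=1 j=0: 3>1, j++
i=1 j=1: 3<5, i++

i=2, j=1, emitted=[]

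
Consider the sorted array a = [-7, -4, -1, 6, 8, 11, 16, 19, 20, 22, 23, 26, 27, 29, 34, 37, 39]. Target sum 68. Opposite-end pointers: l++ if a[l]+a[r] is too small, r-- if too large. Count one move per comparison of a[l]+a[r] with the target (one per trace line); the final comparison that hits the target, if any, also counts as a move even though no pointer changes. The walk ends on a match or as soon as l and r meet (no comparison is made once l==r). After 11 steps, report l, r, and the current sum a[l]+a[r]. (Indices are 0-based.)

[0,16] -7+39=32 <68 → l++
[1,16] -4+39=35 <68 → l++
[2,16] -1+39=38 <68 → l++
[3,16] 6+39=45 <68 → l++
[4,16] 8+39=47 <68 → l++
[5,16] 11+39=50 <68 → l++
[6,16] 16+39=55 <68 → l++
[7,16] 19+39=58 <68 → l++
[8,16] 20+39=59 <68 → l++
[9,16] 22+39=61 <68 → l++
[10,16] 23+39=62 <68 → l++

l=11, r=16, sum=65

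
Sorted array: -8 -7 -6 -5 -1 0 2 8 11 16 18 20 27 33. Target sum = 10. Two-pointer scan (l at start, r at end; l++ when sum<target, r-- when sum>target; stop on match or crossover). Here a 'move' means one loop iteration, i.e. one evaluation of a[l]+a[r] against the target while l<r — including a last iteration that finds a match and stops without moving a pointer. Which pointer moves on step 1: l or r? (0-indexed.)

[0,13] -8+33=25 >10 → r--

r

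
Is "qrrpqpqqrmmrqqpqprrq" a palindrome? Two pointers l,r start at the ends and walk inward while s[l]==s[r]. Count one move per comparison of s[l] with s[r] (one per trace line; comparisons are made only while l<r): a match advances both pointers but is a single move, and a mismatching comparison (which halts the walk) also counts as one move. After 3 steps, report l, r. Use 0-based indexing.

[0,19] 'q'=='q' → l++,r--
[1,18] 'r'=='r' → l++,r--
[2,17] 'r'=='r' → l++,r--

l=3, r=16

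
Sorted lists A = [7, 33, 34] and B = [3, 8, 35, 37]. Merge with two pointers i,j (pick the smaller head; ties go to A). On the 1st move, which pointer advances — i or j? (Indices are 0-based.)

[i=0,j=0] A[i]=7>B[j]=3 take 3 → j++

j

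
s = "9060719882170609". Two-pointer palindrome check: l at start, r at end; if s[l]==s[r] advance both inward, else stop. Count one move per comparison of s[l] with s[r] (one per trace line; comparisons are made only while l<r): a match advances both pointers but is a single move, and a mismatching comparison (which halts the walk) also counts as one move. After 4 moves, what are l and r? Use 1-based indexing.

l=5, r=12

l=1 r=16: '9'=='9', l++,r--
l=2 r=15: '0'=='0', l++,r--
l=3 r=14: '6'=='6', l++,r--
l=4 r=13: '0'=='0', l++,r--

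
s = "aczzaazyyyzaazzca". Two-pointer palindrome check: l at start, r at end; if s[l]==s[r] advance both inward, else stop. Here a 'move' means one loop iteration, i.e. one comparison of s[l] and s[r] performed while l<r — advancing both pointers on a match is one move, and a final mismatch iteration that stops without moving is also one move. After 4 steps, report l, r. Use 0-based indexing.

l=4, r=12

l=0 r=16: 'a'=='a', l++,r--
l=1 r=15: 'c'=='c', l++,r--
l=2 r=14: 'z'=='z', l++,r--
l=3 r=13: 'z'=='z', l++,r--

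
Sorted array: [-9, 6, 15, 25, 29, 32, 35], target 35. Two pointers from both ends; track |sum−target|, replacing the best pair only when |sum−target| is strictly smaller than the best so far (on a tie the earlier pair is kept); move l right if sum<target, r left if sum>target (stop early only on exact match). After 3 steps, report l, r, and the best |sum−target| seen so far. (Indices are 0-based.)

l=1, r=4, best |Δ|=3

[0,6] -9+35=26 d=9 * → l++
[1,6] 6+35=41 d=6 * → r--
[1,5] 6+32=38 d=3 * → r--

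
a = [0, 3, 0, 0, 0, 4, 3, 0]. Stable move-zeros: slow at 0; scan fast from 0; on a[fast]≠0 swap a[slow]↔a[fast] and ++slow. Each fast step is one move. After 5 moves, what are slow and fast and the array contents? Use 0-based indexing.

slow=0 fast=0: a[fast]=0, fast++
slow=0 fast=1: a[fast]=3≠0 swap→a[0]=3, slow++,fast++
slow=1 fast=2: a[fast]=0, fast++
slow=1 fast=3: a[fast]=0, fast++
slow=1 fast=4: a[fast]=0, fast++

slow=1, fast=5, a=[3, 0, 0, 0, 0, 4, 3, 0]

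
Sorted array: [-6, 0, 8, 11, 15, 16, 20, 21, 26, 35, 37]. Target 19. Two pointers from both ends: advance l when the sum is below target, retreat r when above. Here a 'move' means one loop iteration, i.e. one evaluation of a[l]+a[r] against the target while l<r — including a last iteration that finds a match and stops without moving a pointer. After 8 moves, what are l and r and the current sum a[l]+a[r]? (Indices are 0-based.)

l=2, r=4, sum=23

l=0 r=10: -6+37=31 >19, r--
l=0 r=9: -6+35=29 >19, r--
l=0 r=8: -6+26=20 >19, r--
l=0 r=7: -6+21=15 <19, l++
l=1 r=7: 0+21=21 >19, r--
l=1 r=6: 0+20=20 >19, r--
l=1 r=5: 0+16=16 <19, l++
l=2 r=5: 8+16=24 >19, r--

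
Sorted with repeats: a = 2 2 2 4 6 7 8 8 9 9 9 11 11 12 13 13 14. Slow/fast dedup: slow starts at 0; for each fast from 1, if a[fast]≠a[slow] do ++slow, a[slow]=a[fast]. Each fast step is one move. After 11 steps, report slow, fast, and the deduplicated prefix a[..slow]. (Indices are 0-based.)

slow=6, fast=12, prefix=[2, 4, 6, 7, 8, 9, 11]

slow=0 fast=1: a[fast]=2=a[slow] dup, fast++
slow=0 fast=2: a[fast]=2=a[slow] dup, fast++
slow=0 fast=3: a[fast]=4≠a[slow]=2 write a[1]=4, slow++,fast++
slow=1 fast=4: a[fast]=6≠a[slow]=4 write a[2]=6, slow++,fast++
slow=2 fast=5: a[fast]=7≠a[slow]=6 write a[3]=7, slow++,fast++
slow=3 fast=6: a[fast]=8≠a[slow]=7 write a[4]=8, slow++,fast++
slow=4 fast=7: a[fast]=8=a[slow] dup, fast++
slow=4 fast=8: a[fast]=9≠a[slow]=8 write a[5]=9, slow++,fast++
slow=5 fast=9: a[fast]=9=a[slow] dup, fast++
slow=5 fast=10: a[fast]=9=a[slow] dup, fast++
slow=5 fast=11: a[fast]=11≠a[slow]=9 write a[6]=11, slow++,fast++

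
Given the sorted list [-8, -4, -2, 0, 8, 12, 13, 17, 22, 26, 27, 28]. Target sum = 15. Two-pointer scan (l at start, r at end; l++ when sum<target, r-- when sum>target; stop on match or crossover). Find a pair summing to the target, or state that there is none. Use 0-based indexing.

l=0 r=11: -8+28=20 >15, r--
l=0 r=10: -8+27=19 >15, r--
l=0 r=9: -8+26=18 >15, r--
l=0 r=8: -8+22=14 <15, l++
l=1 r=8: -4+22=18 >15, r--
l=1 r=7: -4+17=13 <15, l++
l=2 r=7: -2+17=15, found

(-2, 17)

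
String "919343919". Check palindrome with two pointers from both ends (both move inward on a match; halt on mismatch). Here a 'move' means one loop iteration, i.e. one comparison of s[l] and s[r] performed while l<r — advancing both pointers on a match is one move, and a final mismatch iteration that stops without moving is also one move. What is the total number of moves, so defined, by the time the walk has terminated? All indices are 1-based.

4 moves

l=1 r=9: '9'=='9', l++,r--
l=2 r=8: '1'=='1', l++,r--
l=3 r=7: '9'=='9', l++,r--
l=4 r=6: '3'=='3', l++,r--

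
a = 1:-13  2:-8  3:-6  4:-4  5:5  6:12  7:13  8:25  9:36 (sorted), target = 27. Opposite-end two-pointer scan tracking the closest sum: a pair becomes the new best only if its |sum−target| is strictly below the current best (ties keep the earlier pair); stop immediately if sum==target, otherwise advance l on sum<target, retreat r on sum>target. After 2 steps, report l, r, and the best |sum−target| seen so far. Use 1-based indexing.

[1,9] -13+36=23 d=4 * → l++
[2,9] -8+36=28 d=1 * → r--

l=2, r=8, best |Δ|=1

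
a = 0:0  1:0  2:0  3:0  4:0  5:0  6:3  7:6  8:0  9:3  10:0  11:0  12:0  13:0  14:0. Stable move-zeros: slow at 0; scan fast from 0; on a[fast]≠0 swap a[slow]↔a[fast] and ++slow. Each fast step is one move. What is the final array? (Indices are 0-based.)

(s=0,f=0) a[fast]=0 → fast++
(s=0,f=1) a[fast]=0 → fast++
(s=0,f=2) a[fast]=0 → fast++
(s=0,f=3) a[fast]=0 → fast++
(s=0,f=4) a[fast]=0 → fast++
(s=0,f=5) a[fast]=0 → fast++
(s=0,f=6) a[fast]=3≠0 swap→a[0]=3 → slow++,fast++
(s=1,f=7) a[fast]=6≠0 swap→a[1]=6 → slow++,fast++
(s=2,f=8) a[fast]=0 → fast++
(s=2,f=9) a[fast]=3≠0 swap→a[2]=3 → slow++,fast++
(s=3,f=10) a[fast]=0 → fast++
(s=3,f=11) a[fast]=0 → fast++
(s=3,f=12) a[fast]=0 → fast++
(s=3,f=13) a[fast]=0 → fast++
(s=3,f=14) a[fast]=0 → fast++

[3, 6, 3, 0, 0, 0, 0, 0, 0, 0, 0, 0, 0, 0, 0]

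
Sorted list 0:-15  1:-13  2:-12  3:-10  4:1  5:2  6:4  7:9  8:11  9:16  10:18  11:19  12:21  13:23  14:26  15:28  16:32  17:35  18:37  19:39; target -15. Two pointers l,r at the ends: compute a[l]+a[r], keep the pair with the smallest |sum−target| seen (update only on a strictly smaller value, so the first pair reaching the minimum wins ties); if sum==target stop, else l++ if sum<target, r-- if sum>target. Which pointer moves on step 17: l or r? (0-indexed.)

[0,19] -15+39=24 d=39 * → r--
[0,18] -15+37=22 d=37 * → r--
[0,17] -15+35=20 d=35 * → r--
[0,16] -15+32=17 d=32 * → r--
[0,15] -15+28=13 d=28 * → r--
[0,14] -15+26=11 d=26 * → r--
[0,13] -15+23=8 d=23 * → r--
[0,12] -15+21=6 d=21 * → r--
[0,11] -15+19=4 d=19 * → r--
[0,10] -15+18=3 d=18 * → r--
[0,9] -15+16=1 d=16 * → r--
[0,8] -15+11=-4 d=11 * → r--
[0,7] -15+9=-6 d=9 * → r--
[0,6] -15+4=-11 d=4 * → r--
[0,5] -15+2=-13 d=2 * → r--
[0,4] -15+1=-14 d=1 * → r--
[0,3] -15+-10=-25 d=10 → l++

l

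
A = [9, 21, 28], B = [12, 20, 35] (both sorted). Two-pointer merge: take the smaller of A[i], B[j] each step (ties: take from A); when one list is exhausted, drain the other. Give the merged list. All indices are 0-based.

i=0 j=0: A[i]=9<=B[j]=12 take 9, i++
i=1 j=0: A[i]=21>B[j]=12 take 12, j++
i=1 j=1: A[i]=21>B[j]=20 take 20, j++
i=1 j=2: A[i]=21<=B[j]=35 take 21, i++
i=2 j=2: A[i]=28<=B[j]=35 take 28, i++
i=3 j=2: A done, take B[j]=35, j++

[9, 12, 20, 21, 28, 35]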